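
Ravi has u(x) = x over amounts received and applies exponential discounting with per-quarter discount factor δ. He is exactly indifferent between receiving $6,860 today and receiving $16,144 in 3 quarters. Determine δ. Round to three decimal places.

Indifference means u(6860) = δ^3 · u(16144), so δ^3 = u(6860)/u(16144).
With u(x) = x: δ^3 = 6860/16144 = 0.42493.
Taking the cube root: δ = 0.42493^(1/3) ≈ 0.752.

δ ≈ 0.752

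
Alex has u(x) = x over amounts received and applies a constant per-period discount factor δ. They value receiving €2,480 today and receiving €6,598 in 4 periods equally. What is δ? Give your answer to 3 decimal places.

δ ≈ 0.783

Indifference means u(2480) = δ^4 · u(6598), so δ^4 = u(2480)/u(6598).
With u(x) = x: δ^4 = 2480/6598 = 0.37587.
So δ = 0.37587^(1/4) ≈ 0.783.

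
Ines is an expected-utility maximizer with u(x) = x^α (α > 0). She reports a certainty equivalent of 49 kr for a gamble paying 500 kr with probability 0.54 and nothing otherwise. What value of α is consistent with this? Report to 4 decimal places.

α ≈ 0.2653

Since u(0) = 0, the lottery's EU is 0.54·500^α.
Equating: 49^α = 0.54·500^α, i.e. 0.0980^α = 0.54.
Taking logs: α·ln(49/500) = ln(0.54), so α = -0.6161861 / -2.3227878 ≈ 0.2653.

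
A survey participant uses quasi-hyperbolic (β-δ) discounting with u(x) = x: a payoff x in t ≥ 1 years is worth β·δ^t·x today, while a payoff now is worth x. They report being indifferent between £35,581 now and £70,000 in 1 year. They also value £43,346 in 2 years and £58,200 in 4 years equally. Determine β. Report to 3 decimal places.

β ≈ 0.589

From the later pair, β·δ^2·43346 = β·δ^4·58200; dividing through, δ^2 = 43346/58200 = 0.74478, so δ = 0.86300.
Now use the now-vs-future pair: 35581 = β·δ·70000 gives β = 35581/(0.86300·70000) ≈ 0.589.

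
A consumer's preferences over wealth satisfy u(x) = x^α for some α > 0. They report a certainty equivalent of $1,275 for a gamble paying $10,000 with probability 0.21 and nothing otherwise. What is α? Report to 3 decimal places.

α ≈ 0.758

EU(lottery) = 0.21·10000^α + 0.79·0 = 0.21·10000^α.
Equating: 1275^α = 0.21·10000^α, i.e. 0.1275^α = 0.21.
Taking logs: α·ln(1275/10000) = ln(0.21), so α = -1.560648 / -2.059639 ≈ 0.758.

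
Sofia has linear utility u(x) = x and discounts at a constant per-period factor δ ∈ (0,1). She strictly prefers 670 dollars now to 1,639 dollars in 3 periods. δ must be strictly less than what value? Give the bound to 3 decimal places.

δ < 0.742

Comparing present values: 670 > δ^3·1639.
Dividing by 1639: δ^3 < 0.40879. Both sides are positive, so the cube root keeps the direction.
δ < (670/1639)^(1/3) ≈ 0.742.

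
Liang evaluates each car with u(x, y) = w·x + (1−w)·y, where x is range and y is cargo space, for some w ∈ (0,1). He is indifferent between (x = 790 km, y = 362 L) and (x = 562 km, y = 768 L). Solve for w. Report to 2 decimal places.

u(790,362) = u(562,768) means w·790 + (1−w)·362 = w·562 + (1−w)·768.
w·(790−562) = (1−w)·(768−362), i.e. w·228 = (1−w)·406.
The marginal rate of substitution is 406/228, so w = 406/(228+406) = 0.64.

w = 0.64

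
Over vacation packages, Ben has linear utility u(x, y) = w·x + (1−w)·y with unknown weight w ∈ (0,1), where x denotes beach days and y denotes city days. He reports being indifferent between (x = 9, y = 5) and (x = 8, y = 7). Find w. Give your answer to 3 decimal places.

w = 0.667

Equating utilities: w·9 + (1−w)·5 = w·8 + (1−w)·7.
Rearranging, 1·w − 2·(1−w) = 0.
So w/(1−w) = 2/1 = 2.0000, giving w = 2/(1+2) = 0.667.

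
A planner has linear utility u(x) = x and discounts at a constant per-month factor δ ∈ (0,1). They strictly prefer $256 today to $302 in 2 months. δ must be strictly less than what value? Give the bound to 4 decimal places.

δ < 0.9207

The preference means 256 > δ^2·302.
Hence δ^2 < 256/302 = 0.84768, and x ↦ x^(1/2) is increasing on (0,∞).
δ < 0.84768^(1/2) = 0.9207.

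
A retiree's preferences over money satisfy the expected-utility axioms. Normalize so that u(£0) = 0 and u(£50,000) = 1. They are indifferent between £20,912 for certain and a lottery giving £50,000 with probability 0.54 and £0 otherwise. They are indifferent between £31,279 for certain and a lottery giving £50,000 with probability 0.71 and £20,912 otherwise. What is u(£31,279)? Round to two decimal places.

The first gamble pins u(£20,912): it must equal 0.54·1 + 0.46·0 = 0.54.
The second indifference gives u(£31,279) = 0.71·u(£50,000) + 0.29·u(£20,912) = 0.71·1.00 + 0.29·0.54 = 0.8666.

0.87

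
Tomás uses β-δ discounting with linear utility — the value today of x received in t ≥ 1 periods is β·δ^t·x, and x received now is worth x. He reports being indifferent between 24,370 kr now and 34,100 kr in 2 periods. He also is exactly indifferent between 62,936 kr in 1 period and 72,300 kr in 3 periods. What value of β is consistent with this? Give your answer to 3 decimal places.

β ≈ 0.821

From the later pair, β·δ^1·62936 = β·δ^3·72300; dividing through, δ^2 = 62936/72300 = 0.87048, so δ = 0.93300.
Now use the now-vs-future pair: 24370 = β·δ^2·34100 gives β = 24370/(0.87048·34100) ≈ 0.821.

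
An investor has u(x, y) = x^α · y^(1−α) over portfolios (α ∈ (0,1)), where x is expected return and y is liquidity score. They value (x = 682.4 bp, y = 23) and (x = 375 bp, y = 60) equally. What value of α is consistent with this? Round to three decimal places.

Indifference: 682.4^α · 23^(1−α) = 375^α · 60^(1−α).
(682.4/375)^α = (60/23)^(1−α); take logs: α·ln(682.4/375) = (1−α)·ln(60/23), i.e. α·0.598690 = (1−α)·0.958850.
Thus α·(1.557540) = 0.958850, so α = 0.958850/1.557540 ≈ 0.616.

α ≈ 0.616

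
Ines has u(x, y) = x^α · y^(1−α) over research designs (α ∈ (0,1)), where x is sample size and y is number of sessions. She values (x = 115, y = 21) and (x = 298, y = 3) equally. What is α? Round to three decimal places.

Set the two utilities equal: 115^α·21^(1−α) = 298^α·3^(1−α).
Taking logs: α·ln 115 + (1−α)·ln 21 = α·ln 298 + (1−α)·ln 3, i.e. α·-0.952161 = (1−α)·-1.945910.
With A = -0.952161 and B = -1.945910: α·A = (1−α)·B, so α = B/(A+B) = -1.945910/-2.898071 ≈ 0.671.

α ≈ 0.671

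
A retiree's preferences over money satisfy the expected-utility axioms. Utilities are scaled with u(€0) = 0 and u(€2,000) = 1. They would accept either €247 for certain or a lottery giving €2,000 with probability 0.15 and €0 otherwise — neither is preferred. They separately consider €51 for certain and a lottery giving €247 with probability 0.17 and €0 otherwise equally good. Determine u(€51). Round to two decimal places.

0.03

The first gamble pins u(€247): it must equal 0.15·1 + 0.85·0 = 0.15.
The second indifference gives u(€51) = 0.17·u(€247) + 0.83·u(€0) = 0.17·0.15 + 0.83·0.00 = 0.0255.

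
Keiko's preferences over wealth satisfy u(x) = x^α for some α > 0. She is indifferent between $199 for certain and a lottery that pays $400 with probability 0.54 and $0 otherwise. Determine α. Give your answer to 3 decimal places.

α ≈ 0.883

EU(lottery) = 0.54·400^α + 0.46·0 = 0.54·400^α.
Setting u(199) equal to that: 199^α = 0.54·400^α ⇒ (199/400)^α = 0.54.
Taking logs: α·ln(199/400) = ln(0.54), so α = -0.616186 / -0.698160 ≈ 0.883.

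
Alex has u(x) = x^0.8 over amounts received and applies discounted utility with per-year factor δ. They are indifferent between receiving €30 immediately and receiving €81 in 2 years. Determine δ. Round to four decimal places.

Indifference means u(30) = δ^2 · u(81), so δ^2 = u(30)/u(81).
With u(x) = x^0.8: δ^2 = 30^0.8/81^0.8 = (30/81)^0.8 = 0.45176.
So δ = 0.45176^(1/2) ≈ 0.6721.

δ ≈ 0.6721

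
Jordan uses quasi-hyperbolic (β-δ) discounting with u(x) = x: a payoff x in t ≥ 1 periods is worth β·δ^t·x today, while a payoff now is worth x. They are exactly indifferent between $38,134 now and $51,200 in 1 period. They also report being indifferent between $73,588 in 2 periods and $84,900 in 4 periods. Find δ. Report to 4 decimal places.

δ ≈ 0.9310

Both payoffs in the second observation are in the future, so β drops out: δ^2·73588 = δ^4·84900 ⇒ δ^2 = 73588/84900 = 0.86676, so δ = 0.93100.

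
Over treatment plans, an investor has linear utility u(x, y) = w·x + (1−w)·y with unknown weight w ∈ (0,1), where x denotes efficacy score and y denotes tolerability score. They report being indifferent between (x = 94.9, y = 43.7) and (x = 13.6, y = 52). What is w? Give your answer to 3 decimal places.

w = 0.093

Equating utilities: w·94.9 + (1−w)·43.7 = w·13.6 + (1−w)·52.
Collecting terms: w·81.3 = (1−w)·8.3.
So w/(1−w) = 8.3/81.3 = 0.1021, giving w = 8.3/(81.3+8.3) = 0.093.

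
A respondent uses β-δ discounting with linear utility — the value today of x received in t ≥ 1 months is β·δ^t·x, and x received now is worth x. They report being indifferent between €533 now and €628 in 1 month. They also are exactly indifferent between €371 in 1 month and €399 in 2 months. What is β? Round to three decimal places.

β ≈ 0.913

From the later pair, β·δ^1·371 = β·δ^2·399; dividing through, δ = 371/399 = 0.92982.
The first indifference: 533 = β·δ·628, so β = 533/(δ·628) = 533/(0.92982·628) ≈ 0.913.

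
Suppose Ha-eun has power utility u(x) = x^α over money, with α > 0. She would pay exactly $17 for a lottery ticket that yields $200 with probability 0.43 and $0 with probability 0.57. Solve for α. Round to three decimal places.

Since u(0) = 0, the lottery's EU is 0.43·200^α.
Indifference: 17^α = 0.43·200^α, so (17/200)^α = 0.43.
α = ln(0.43) / ln(17/200) = -0.843970/-2.465104 ≈ 0.342.

α ≈ 0.342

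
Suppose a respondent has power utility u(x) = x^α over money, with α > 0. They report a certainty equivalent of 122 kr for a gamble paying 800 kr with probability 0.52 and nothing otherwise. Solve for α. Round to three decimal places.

The lottery's expected utility is 0.52·u(800) + 0.48·u(0) = 0.52·800^α (since u(0) = 0 for α > 0).
Indifference: 122^α = 0.52·800^α, so (122/800)^α = 0.52.
Taking logs: α·ln(122/800) = ln(0.52), so α = -0.653926 / -1.880591 ≈ 0.348.

α ≈ 0.348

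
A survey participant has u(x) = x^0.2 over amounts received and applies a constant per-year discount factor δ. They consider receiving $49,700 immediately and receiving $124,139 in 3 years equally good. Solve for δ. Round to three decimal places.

δ ≈ 0.941

Equating discounted utilities: u(49700) = δ^3·u(124139) ⇒ δ^3 = u(49700)/u(124139).
Since u(x) = x^0.2, δ^3 = (49700/124139)^0.2 = 0.40036^0.2 = 0.83270.
Taking the cube root: δ = 0.83270^(1/3) ≈ 0.941.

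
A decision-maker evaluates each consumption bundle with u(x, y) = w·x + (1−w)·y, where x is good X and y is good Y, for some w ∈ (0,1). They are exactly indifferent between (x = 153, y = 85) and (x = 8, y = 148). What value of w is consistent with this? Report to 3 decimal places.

Indifference: w·153 + (1−w)·85 = w·8 + (1−w)·148.
Rearranging, 145·w − 63·(1−w) = 0.
Hence w = 63/(145+63) = 63/208 = 0.303.

w = 0.303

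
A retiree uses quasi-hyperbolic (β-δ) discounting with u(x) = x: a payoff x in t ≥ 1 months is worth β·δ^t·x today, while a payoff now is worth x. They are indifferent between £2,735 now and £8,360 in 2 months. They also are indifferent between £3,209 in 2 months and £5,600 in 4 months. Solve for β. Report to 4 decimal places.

Both payoffs in the second observation are in the future, so β drops out: δ^2·3209 = δ^4·5600 ⇒ δ^2 = 3209/5600 = 0.57304, so δ = 0.75699.
Now use the now-vs-future pair: 2735 = β·δ^2·8360 gives β = 2735/(0.57304·8360) ≈ 0.5709.

β ≈ 0.5709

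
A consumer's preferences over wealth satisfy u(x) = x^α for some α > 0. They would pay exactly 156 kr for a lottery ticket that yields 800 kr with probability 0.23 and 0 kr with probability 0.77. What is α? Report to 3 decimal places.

α ≈ 0.899

EU(lottery) = 0.23·800^α + 0.77·0 = 0.23·800^α.
Setting u(156) equal to that: 156^α = 0.23·800^α ⇒ (156/800)^α = 0.23.
Taking logs: α·ln(156/800) = ln(0.23), so α = -1.469676 / -1.634756 ≈ 0.899.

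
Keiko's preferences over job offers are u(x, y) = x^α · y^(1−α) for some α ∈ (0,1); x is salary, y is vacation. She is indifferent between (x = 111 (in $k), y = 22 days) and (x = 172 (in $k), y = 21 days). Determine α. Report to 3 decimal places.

α ≈ 0.096

Set the two utilities equal: 111^α·22^(1−α) = 172^α·21^(1−α).
Rearrange to (111/172)^α = (21/22)^(1−α) and take logs: α·-0.437964 = (1−α)·-0.046520.
With A = -0.437964 and B = -0.046520: α·A = (1−α)·B, so α = B/(A+B) = -0.046520/-0.484484 ≈ 0.096.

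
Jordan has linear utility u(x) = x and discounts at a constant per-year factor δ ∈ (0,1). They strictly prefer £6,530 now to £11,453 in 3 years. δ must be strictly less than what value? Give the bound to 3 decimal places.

δ < 0.829

Comparing present values: 6530 > δ^3·11453.
So δ^3 < 6530/11453 = 0.57016; taking the cube root of both positive sides preserves the inequality.
δ < 0.57016^(1/3) = 0.829.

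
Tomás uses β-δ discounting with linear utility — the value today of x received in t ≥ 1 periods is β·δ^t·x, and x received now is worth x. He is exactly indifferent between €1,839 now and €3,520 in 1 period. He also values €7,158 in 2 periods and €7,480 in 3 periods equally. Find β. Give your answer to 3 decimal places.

β ≈ 0.546

From the later pair, β·δ^2·7158 = β·δ^3·7480; dividing through, δ = 7158/7480 = 0.95695.
The first indifference: 1839 = β·δ·3520, so β = 1839/(δ·3520) = 1839/(0.95695·3520) ≈ 0.546.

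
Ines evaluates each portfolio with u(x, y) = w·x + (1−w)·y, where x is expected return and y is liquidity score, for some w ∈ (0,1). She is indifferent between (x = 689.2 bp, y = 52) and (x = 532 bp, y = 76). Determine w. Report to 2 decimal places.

Indifference: w·689.2 + (1−w)·52 = w·532 + (1−w)·76.
Collecting terms: w·157.2 = (1−w)·24.
The marginal rate of substitution is 24/157.2, so w = 24/(157.2+24) = 0.13.

w = 0.13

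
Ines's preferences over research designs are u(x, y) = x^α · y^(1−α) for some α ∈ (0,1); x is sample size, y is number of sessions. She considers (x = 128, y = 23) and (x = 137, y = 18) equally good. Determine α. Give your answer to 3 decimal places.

α ≈ 0.783

Set the two utilities equal: 128^α·23^(1−α) = 137^α·18^(1−α).
Taking logs: α·ln 128 + (1−α)·ln 23 = α·ln 137 + (1−α)·ln 18, i.e. α·-0.067951 = (1−α)·-0.245122.
Thus α·(-0.313073) = -0.245122, so α = -0.245122/-0.313073 ≈ 0.783.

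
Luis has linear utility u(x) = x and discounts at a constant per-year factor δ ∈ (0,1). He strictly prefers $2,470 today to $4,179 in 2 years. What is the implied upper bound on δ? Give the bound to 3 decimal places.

δ < 0.769

Under u(x) = x this choice says 2470 > δ^2·4179.
Hence δ^2 < 2470/4179 = 0.59105, and x ↦ x^(1/2) is increasing on (0,∞).
δ < 0.59105^(1/2) = 0.769.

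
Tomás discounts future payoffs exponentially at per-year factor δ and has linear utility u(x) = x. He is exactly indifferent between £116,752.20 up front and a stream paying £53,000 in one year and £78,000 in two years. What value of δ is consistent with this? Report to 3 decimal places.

Present value of the stream is 53000·δ + 78000·δ². Indifference gives 53000δ + 78000δ² = 116752.20.
That is, 78000δ² + 53000δ − 116752.20 = 0, a quadratic in δ.
By the quadratic formula (taking the positive root), δ = (−53000 + √39235686400.00) / 156000 ≈ 0.930.

δ ≈ 0.930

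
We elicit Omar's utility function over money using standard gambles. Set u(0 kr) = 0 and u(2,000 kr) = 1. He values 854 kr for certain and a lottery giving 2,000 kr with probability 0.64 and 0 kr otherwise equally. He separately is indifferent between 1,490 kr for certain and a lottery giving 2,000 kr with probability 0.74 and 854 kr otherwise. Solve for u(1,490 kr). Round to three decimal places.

First, u(854 kr) = 0.64·u(2,000 kr) + 0.36·u(0 kr) = 0.64.
The second indifference gives u(1,490 kr) = 0.74·u(2,000 kr) + 0.26·u(854 kr) = 0.74·1.00 + 0.26·0.64 = 0.9064.

0.906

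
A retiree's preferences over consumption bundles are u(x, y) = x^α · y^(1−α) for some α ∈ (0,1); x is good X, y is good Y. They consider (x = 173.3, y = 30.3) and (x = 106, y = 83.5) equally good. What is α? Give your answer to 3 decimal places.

Set the two utilities equal: 173.3^α·30.3^(1−α) = 106^α·83.5^(1−α).
(173.3/106)^α = (83.5/30.3)^(1−α); take logs: α·ln(173.3/106) = (1−α)·ln(83.5/30.3), i.e. α·0.491585 = (1−α)·1.013699.
With A = 0.491585 and B = 1.013699: α·A = (1−α)·B, so α = B/(A+B) = 1.013699/1.505284 ≈ 0.673.

α ≈ 0.673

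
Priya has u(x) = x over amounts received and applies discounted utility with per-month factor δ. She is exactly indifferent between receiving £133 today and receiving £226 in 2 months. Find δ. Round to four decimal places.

The payoff in 2 months is discounted by δ^2, so u(133) = δ^2·u(226) and δ^2 = u(133)/u(226).
With u(x) = x: δ^2 = 133/226 = 0.58850.
Hence δ = (0.58850)^(1/2) = 0.767135.

δ ≈ 0.7671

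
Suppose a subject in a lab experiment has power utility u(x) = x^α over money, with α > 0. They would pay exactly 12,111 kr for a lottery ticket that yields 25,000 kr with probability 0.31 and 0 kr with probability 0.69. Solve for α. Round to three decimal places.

α ≈ 1.616

The lottery's expected utility is 0.31·u(25000) + 0.69·u(0) = 0.31·25000^α (since u(0) = 0 for α > 0).
Indifference: 12111^α = 0.31·25000^α, so (12111/25000)^α = 0.31.
Take logs: α = ln 0.31 / ln(12111/25000) ≈ 1.61596.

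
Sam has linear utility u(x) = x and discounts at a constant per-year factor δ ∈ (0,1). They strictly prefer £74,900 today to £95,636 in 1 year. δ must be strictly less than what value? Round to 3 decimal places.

Comparing present values: 74900 > δ·95636.
Dividing through by 95636 gives δ < 0.78318.

δ < 0.783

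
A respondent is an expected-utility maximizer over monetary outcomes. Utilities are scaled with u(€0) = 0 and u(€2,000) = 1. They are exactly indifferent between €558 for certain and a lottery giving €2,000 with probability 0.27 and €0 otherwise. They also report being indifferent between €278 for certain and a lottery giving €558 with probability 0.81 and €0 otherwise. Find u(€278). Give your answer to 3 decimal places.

0.219

From the first indifference, u(€558) = 0.27·u(€2,000) + 0.73·u(€0) = 0.27·1 + 0.73·0 = 0.27.
The second indifference gives u(€278) = 0.81·u(€558) + 0.19·u(€0) = 0.81·0.27 + 0.19·0.00 = 0.2187.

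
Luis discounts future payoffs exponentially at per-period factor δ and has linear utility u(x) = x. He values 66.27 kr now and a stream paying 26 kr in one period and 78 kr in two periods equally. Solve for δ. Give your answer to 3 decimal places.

δ ≈ 0.770

Equating present values: 66.27 = 26δ + 78δ².
Rearranged: 78δ² + 26δ − 66.27 = 0.
By the quadratic formula (taking the positive root), δ = (−26 + √21352.24) / 156 ≈ 0.770.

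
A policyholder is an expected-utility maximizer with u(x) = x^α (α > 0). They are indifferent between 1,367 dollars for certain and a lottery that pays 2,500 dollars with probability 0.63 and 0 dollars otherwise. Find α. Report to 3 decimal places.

EU(lottery) = 0.63·2500^α + 0.37·0 = 0.63·2500^α.
Indifference: 1367^α = 0.63·2500^α, so (1367/2500)^α = 0.63.
Taking logs: α·ln(1367/2500) = ln(0.63), so α = -0.462035 / -0.603672 ≈ 0.765.

α ≈ 0.765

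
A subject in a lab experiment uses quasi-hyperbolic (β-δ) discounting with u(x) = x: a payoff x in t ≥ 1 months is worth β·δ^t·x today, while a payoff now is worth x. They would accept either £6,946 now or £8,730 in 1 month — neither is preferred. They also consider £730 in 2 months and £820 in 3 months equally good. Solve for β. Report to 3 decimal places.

Both payoffs in the second observation are in the future, so β drops out: δ^2·730 = δ^3·820 ⇒ δ = 730/820 = 0.89024.
Now use the now-vs-future pair: 6946 = β·δ·8730 gives β = 6946/(0.89024·8730) ≈ 0.894.

β ≈ 0.894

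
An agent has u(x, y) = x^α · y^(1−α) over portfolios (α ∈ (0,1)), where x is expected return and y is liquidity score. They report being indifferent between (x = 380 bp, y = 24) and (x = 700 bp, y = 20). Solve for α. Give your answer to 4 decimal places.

α ≈ 0.2298

Indifference: 380^α · 24^(1−α) = 700^α · 20^(1−α).
Rearrange to (380/700)^α = (20/24)^(1−α) and take logs: α·-0.6109091 = (1−α)·-0.1823216.
Thus α·(-0.7932307) = -0.1823216, so α = -0.1823216/-0.7932307 ≈ 0.2298.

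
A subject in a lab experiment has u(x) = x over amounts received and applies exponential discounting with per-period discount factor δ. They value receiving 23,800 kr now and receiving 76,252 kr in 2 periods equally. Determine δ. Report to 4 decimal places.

Equating discounted utilities: u(23800) = δ^2·u(76252) ⇒ δ^2 = u(23800)/u(76252).
With u(x) = x: δ^2 = 23800/76252 = 0.31212.
Taking the square root: δ = 0.31212^(1/2) ≈ 0.5587.

δ ≈ 0.5587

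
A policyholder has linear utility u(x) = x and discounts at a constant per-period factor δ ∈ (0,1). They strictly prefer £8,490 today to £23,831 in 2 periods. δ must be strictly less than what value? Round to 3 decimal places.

δ < 0.597

Comparing present values: 8490 > δ^2·23831.
Hence δ^2 < 8490/23831 = 0.35626, and x ↦ x^(1/2) is increasing on (0,∞).
δ < (8490/23831)^(1/2) ≈ 0.597.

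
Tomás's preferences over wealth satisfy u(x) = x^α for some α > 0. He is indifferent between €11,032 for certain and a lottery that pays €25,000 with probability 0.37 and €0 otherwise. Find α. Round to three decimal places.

The lottery's expected utility is 0.37·u(25000) + 0.63·u(0) = 0.37·25000^α (since u(0) = 0 for α > 0).
Equating: 11032^α = 0.37·25000^α, i.e. 0.4413^α = 0.37.
Take logs: α = ln 0.37 / ln(11032/25000) ≈ 1.21535.

α ≈ 1.215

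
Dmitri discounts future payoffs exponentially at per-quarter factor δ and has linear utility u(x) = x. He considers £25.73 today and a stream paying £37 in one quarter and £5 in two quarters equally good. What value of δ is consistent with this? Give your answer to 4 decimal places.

Present value of the stream is 37·δ + 5·δ². Indifference gives 37δ + 5δ² = 25.73.
So 5δ² + 37δ − 25.73 = 0.
By the quadratic formula (taking the positive root), δ = (−37 + √1883.60) / 10 ≈ 0.6400.

δ ≈ 0.6400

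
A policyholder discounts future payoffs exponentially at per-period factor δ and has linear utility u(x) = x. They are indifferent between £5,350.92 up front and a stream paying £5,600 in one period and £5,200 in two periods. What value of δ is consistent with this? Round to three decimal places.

δ ≈ 0.610

Present value of the stream is 5600·δ + 5200·δ². Indifference gives 5600δ + 5200δ² = 5350.92.
That is, 5200δ² + 5600δ − 5350.92 = 0, a quadratic in δ.
δ = (−5600 + √(5600² + 4·5200·5350.92)) / (2·5200) = (−5600 + √142659136.00) / 10400 ≈ 0.610.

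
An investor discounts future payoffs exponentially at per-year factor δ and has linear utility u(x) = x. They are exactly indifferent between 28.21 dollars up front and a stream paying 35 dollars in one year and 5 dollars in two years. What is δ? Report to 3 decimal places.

Equating present values: 28.21 = 35δ + 5δ².
So 5δ² + 35δ − 28.21 = 0.
By the quadratic formula (taking the positive root), δ = (−35 + √1789.20) / 10 ≈ 0.730.

δ ≈ 0.730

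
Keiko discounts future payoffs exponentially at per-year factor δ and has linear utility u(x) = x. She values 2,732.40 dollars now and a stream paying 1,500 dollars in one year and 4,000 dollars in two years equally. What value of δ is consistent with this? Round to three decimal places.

δ ≈ 0.660

Present value of the stream is 1500·δ + 4000·δ². Indifference gives 1500δ + 4000δ² = 2732.40.
So 4000δ² + 1500δ − 2732.40 = 0.
The positive root is δ = [−1500 + √(1500² + 4·4000·2732.40)] / (2·4000) = (−1500 + 6780.000)/8000 ≈ 0.660.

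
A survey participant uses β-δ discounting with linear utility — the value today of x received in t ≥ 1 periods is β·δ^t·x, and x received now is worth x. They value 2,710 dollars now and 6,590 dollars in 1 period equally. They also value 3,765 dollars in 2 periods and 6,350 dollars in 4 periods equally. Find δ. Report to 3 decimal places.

The second indifference involves only future payoffs, so β cancels: β·δ^2·3765 = β·δ^4·6350, giving δ^2 = 3765/6350 = 0.59291, so δ = 0.77001.

δ ≈ 0.770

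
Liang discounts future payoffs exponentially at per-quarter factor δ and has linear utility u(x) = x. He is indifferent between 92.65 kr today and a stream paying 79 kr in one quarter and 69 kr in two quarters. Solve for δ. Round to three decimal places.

Equating present values: 92.65 = 79δ + 69δ².
That is, 69δ² + 79δ − 92.65 = 0, a quadratic in δ.
δ = (−79 + √(79² + 4·69·92.65)) / (2·69) = (−79 + √31812.40) / 138 ≈ 0.720.

δ ≈ 0.720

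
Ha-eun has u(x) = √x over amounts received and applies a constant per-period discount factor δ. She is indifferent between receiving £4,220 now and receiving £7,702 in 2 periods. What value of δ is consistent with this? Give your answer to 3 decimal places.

Equating discounted utilities: u(4220) = δ^2·u(7702) ⇒ δ^2 = u(4220)/u(7702).
Since u(x) = √x, δ^2 = √(4220/7702) = 0.74021.
So δ = 0.74021^(1/2) ≈ 0.860.

δ ≈ 0.860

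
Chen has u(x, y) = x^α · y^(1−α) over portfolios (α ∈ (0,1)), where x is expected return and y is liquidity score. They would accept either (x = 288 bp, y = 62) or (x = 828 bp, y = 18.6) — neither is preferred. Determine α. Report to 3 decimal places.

Set the two utilities equal: 288^α·62^(1−α) = 828^α·18.6^(1−α).
Taking logs: α·ln 288 + (1−α)·ln 62 = α·ln 828 + (1−α)·ln 18.6, i.e. α·-1.056053 = (1−α)·-1.203973.
With A = -1.056053 and B = -1.203973: α·A = (1−α)·B, so α = B/(A+B) = -1.203973/-2.260026 ≈ 0.533.

α ≈ 0.533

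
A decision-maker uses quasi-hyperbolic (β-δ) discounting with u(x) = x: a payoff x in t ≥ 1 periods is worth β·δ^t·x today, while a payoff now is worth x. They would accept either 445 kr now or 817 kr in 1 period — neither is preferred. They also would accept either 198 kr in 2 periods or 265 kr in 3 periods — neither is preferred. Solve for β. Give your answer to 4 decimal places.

From the later pair, β·δ^2·198 = β·δ^3·265; dividing through, δ = 198/265 = 0.74717.
Substituting δ into 445 = β·δ·817: β = 445/(610.438) ≈ 0.7290.

β ≈ 0.7290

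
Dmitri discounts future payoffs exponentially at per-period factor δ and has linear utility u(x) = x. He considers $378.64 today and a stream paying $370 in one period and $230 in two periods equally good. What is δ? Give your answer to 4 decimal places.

The stream is worth 370δ + 230δ² today, so 370δ + 230δ² = 378.64.
Rearranged: 230δ² + 370δ − 378.64 = 0.
By the quadratic formula (taking the positive root), δ = (−370 + √485248.80) / 460 ≈ 0.7100.

δ ≈ 0.7100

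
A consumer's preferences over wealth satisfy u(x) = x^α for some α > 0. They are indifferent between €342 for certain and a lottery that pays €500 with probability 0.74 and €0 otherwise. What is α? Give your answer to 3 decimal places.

α ≈ 0.793

Since u(0) = 0, the lottery's EU is 0.74·500^α.
Equating: 342^α = 0.74·500^α, i.e. 0.6840^α = 0.74.
α = ln(0.74) / ln(342/500) = -0.301105/-0.379797 ≈ 0.793.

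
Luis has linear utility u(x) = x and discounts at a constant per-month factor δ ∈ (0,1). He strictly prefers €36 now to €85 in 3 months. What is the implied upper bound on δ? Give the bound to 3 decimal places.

δ < 0.751

Comparing present values: 36 > δ^3·85.
Dividing by 85: δ^3 < 0.42353. Both sides are positive, so the cube root keeps the direction.
δ < 0.42353^(1/3) = 0.751.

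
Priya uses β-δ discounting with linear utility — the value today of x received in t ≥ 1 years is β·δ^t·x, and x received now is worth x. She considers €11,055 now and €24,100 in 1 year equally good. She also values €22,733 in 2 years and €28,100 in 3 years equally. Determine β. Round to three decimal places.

β ≈ 0.567

Both payoffs in the second observation are in the future, so β drops out: δ^2·22733 = δ^3·28100 ⇒ δ = 22733/28100 = 0.80900.
The first indifference: 11055 = β·δ·24100, so β = 11055/(δ·24100) = 11055/(0.80900·24100) ≈ 0.567.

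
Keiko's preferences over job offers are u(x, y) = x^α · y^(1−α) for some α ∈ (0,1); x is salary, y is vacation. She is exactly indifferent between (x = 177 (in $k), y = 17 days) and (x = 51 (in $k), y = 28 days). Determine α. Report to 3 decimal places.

α ≈ 0.286

Indifference: 177^α · 17^(1−α) = 51^α · 28^(1−α).
Taking logs: α·ln 177 + (1−α)·ln 17 = α·ln 51 + (1−α)·ln 28, i.e. α·1.244324 = (1−α)·0.498991.
So α/(1−α) = (0.498991)/(1.244324) = 0.401014, and α = 0.401014/1.401014 ≈ 0.286.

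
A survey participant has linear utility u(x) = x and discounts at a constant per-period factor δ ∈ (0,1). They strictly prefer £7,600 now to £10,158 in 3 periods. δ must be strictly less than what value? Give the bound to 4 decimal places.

δ < 0.9078

Under u(x) = x this choice says 7600 > δ^3·10158.
Dividing by 10158: δ^3 < 0.74818. Both sides are positive, so the cube root keeps the direction.
δ < 0.74818^(1/3) = 0.9078.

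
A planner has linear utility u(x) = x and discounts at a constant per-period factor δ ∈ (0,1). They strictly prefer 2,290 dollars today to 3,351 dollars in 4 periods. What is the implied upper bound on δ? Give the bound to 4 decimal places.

δ < 0.9092

Comparing present values: 2290 > δ^4·3351.
So δ^4 < 2290/3351 = 0.68338; taking the 4th root of both positive sides preserves the inequality.
δ < (2290/3351)^(1/4) ≈ 0.9092.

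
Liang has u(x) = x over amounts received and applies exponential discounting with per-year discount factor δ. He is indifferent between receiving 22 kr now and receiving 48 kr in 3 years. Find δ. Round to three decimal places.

Equating discounted utilities: u(22) = δ^3·u(48) ⇒ δ^3 = u(22)/u(48).
With u(x) = x: δ^3 = 22/48 = 0.45833.
Taking the cube root: δ = 0.45833^(1/3) ≈ 0.771.

δ ≈ 0.771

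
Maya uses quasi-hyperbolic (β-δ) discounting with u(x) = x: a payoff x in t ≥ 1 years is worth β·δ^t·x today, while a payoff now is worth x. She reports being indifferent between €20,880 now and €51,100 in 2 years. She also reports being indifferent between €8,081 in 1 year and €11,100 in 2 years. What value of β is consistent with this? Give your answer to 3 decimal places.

Both payoffs in the second observation are in the future, so β drops out: δ^1·8081 = δ^2·11100 ⇒ δ = 8081/11100 = 0.72802.
The first indifference: 20880 = β·δ^2·51100, so β = 20880/(δ^2·51100) = 20880/(0.53001·51100) ≈ 0.771.

β ≈ 0.771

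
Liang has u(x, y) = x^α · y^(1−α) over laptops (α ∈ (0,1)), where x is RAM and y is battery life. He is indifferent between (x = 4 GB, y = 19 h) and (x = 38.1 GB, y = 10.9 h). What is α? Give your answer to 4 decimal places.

The Cobb–Douglas utilities coincide, so 4^α·19^(1−α) = 38.1^α·10.9^(1−α).
Rearrange to (4/38.1)^α = (10.9/19)^(1−α) and take logs: α·-2.2539199 = (1−α)·-0.5556762.
Thus α·(-2.8095961) = -0.5556762, so α = -0.5556762/-2.8095961 ≈ 0.1978.

α ≈ 0.1978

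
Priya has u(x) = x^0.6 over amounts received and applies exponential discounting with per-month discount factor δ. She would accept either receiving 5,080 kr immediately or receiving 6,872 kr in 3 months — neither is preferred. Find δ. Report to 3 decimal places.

δ ≈ 0.941

Indifference means u(5080) = δ^3 · u(6872), so δ^3 = u(5080)/u(6872).
With u(x) = x^0.6: δ^3 = 5080^0.6/6872^0.6 = (5080/6872)^0.6 = 0.83420.
So δ = 0.83420^(1/3) ≈ 0.941.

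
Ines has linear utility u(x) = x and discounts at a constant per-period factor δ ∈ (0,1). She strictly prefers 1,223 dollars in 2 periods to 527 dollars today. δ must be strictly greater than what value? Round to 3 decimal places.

Under u(x) = x this choice says 527 < δ^2·1223.
So δ^2 > 527/1223 = 0.43091; taking the square root of both positive sides preserves the inequality.
δ > (527/1223)^(1/2) ≈ 0.656.

δ > 0.656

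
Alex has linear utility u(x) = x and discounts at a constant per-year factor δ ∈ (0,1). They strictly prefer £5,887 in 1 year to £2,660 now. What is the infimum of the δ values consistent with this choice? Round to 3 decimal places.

δ > 0.452

The preference means 2660 < δ·5887.
Dividing through by 5887 gives δ > 0.45184.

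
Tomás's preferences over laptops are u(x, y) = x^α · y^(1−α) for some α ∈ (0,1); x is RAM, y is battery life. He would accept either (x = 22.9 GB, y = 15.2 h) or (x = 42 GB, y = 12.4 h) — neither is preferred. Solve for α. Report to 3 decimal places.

Set the two utilities equal: 22.9^α·15.2^(1−α) = 42^α·12.4^(1−α).
Taking logs: α·ln 22.9 + (1−α)·ln 15.2 = α·ln 42 + (1−α)·ln 12.4, i.e. α·-0.606533 = (1−α)·-0.203599.
With A = -0.606533 and B = -0.203599: α·A = (1−α)·B, so α = B/(A+B) = -0.203599/-0.810132 ≈ 0.251.

α ≈ 0.251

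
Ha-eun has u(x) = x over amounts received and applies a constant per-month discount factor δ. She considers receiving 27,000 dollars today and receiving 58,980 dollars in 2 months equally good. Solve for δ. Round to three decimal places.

δ ≈ 0.677

Indifference means u(27000) = δ^2 · u(58980), so δ^2 = u(27000)/u(58980).
With u(x) = x: δ^2 = 27000/58980 = 0.45778.
Hence δ = (0.45778)^(1/2) = 0.67660.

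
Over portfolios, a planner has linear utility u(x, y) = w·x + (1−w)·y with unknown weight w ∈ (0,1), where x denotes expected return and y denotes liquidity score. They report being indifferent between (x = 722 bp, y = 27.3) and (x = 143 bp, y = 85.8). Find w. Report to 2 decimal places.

w = 0.09

u(722,27.3) = u(143,85.8) means w·722 + (1−w)·27.3 = w·143 + (1−w)·85.8.
Collecting terms: w·579 = (1−w)·58.5.
So w/(1−w) = 58.5/579 = 0.1010, giving w = 58.5/(579+58.5) = 0.09.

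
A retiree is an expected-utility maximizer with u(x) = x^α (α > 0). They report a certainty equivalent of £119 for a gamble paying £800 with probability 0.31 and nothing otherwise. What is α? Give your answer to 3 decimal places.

EU(lottery) = 0.31·800^α + 0.69·0 = 0.31·800^α.
Setting u(119) equal to that: 119^α = 0.31·800^α ⇒ (119/800)^α = 0.31.
α = ln(0.31) / ln(119/800) = -1.171183/-1.905488 ≈ 0.615.

α ≈ 0.615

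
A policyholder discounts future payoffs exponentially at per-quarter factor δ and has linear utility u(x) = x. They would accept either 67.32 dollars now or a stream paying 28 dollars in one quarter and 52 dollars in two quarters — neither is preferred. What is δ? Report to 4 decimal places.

δ ≈ 0.9000

Equating present values: 67.32 = 28δ + 52δ².
That is, 52δ² + 28δ − 67.32 = 0, a quadratic in δ.
By the quadratic formula (taking the positive root), δ = (−28 + √14786.56) / 104 ≈ 0.9000.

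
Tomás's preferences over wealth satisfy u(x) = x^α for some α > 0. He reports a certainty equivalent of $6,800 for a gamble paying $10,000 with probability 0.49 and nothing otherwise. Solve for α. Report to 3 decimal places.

α ≈ 1.850

EU(lottery) = 0.49·10000^α + 0.51·0 = 0.49·10000^α.
Equating: 6800^α = 0.49·10000^α, i.e. 0.6800^α = 0.49.
Taking logs: α·ln(6800/10000) = ln(0.49), so α = -0.713350 / -0.385662 ≈ 1.850.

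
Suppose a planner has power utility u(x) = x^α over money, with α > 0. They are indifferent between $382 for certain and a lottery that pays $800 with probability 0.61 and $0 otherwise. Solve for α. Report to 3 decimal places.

α ≈ 0.669

The lottery's expected utility is 0.61·u(800) + 0.39·u(0) = 0.61·800^α (since u(0) = 0 for α > 0).
Setting u(382) equal to that: 382^α = 0.61·800^α ⇒ (382/800)^α = 0.61.
α = ln(0.61) / ln(382/800) = -0.494296/-0.739191 ≈ 0.669.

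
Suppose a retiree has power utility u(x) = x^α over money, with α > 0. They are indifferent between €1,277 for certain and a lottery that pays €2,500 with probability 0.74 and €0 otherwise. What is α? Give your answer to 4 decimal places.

Since u(0) = 0, the lottery's EU is 0.74·2500^α.
Setting u(1277) equal to that: 1277^α = 0.74·2500^α ⇒ (1277/2500)^α = 0.74.
Taking logs: α·ln(1277/2500) = ln(0.74), so α = -0.3011051 / -0.6717772 ≈ 0.4482.

α ≈ 0.4482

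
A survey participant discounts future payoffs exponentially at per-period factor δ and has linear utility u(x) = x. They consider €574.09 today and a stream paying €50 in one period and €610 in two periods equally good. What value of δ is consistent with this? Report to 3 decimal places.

Present value of the stream is 50·δ + 610·δ². Indifference gives 50δ + 610δ² = 574.09.
So 610δ² + 50δ − 574.09 = 0.
The positive root is δ = [−50 + √(50² + 4·610·574.09)] / (2·610) = (−50 + 1184.601)/1220 ≈ 0.930.

δ ≈ 0.930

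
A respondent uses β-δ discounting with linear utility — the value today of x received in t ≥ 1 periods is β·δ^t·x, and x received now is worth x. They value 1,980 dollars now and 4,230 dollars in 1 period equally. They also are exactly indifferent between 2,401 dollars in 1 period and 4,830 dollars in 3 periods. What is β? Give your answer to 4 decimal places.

β ≈ 0.6639

From the later pair, β·δ^1·2401 = β·δ^3·4830; dividing through, δ^2 = 2401/4830 = 0.49710, so δ = 0.70505.
Substituting δ into 1980 = β·δ·4230: β = 1980/(2982.379) ≈ 0.6639.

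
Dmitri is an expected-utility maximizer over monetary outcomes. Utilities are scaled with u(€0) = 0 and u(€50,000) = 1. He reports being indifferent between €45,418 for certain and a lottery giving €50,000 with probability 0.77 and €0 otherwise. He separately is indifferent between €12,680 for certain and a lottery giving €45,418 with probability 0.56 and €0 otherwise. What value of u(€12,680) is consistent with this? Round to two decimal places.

First, u(€45,418) = 0.77·u(€50,000) + 0.23·u(€0) = 0.77.
Then u(€12,680) = 0.56·u(€45,418) + 0.44·u(€0) = 0.56·0.77 + 0.44·0.00 = 0.4312.

0.43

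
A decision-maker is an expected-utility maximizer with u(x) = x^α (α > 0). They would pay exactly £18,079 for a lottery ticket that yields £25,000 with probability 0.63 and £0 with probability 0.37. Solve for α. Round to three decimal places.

α ≈ 1.425

The lottery's expected utility is 0.63·u(25000) + 0.37·u(0) = 0.63·25000^α (since u(0) = 0 for α > 0).
Setting u(18079) equal to that: 18079^α = 0.63·25000^α ⇒ (18079/25000)^α = 0.63.
α = ln(0.63) / ln(18079/25000) = -0.462035/-0.324125 ≈ 1.425.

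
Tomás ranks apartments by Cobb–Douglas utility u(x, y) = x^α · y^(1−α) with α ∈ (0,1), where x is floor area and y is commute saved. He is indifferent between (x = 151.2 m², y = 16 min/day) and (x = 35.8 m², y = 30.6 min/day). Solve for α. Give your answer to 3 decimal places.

The Cobb–Douglas utilities coincide, so 151.2^α·16^(1−α) = 35.8^α·30.6^(1−α).
Taking logs: α·ln 151.2 + (1−α)·ln 16 = α·ln 35.8 + (1−α)·ln 30.6, i.e. α·1.440656 = (1−α)·0.648411.
So α/(1−α) = (0.648411)/(1.440656) = 0.450080, and α = 0.450080/1.450080 ≈ 0.310.

α ≈ 0.310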